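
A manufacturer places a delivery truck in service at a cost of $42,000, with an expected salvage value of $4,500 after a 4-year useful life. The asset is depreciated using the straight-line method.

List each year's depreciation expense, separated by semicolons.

$9,375; $9,375; $9,375; $9,375

Depreciable base = $42,000 − $4,500 = $37,500.
Annual expense = $37,500 / 4 = $9,375.
End of year 1: book value $32,625.
End of year 2: book value $23,250.
End of year 3: book value $13,875.
End of year 4: book value $4,500.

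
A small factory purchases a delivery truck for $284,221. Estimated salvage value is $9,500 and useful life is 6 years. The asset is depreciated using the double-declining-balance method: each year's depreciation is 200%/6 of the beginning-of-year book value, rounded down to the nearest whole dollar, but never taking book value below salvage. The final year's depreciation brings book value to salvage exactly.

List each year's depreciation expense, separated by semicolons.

$94,740; $63,160; $42,107; $28,071; $18,714; $27,929

Depreciable base = $284,221 − $9,500 = $274,721.
Year 1: ⌊$284,221 × 200%/6⌋ = $94,740. Book value $189,481.
Year 2: ⌊$189,481 × 200%/6⌋ = $63,160. Book value $126,321.
Year 3: ⌊$126,321 × 200%/6⌋ = $42,107. Book value $84,214.
Year 4: ⌊$84,214 × 200%/6⌋ = $28,071. Book value $56,143.
Year 5: ⌊$56,143 × 200%/6⌋ = $18,714. Book value $37,429.
Year 6 (final): $37,429 − $9,500 = $27,929. Book value $9,500.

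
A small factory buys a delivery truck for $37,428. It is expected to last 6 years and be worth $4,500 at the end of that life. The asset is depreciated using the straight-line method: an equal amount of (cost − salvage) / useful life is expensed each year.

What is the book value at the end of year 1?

Depreciable base = $37,428 − $4,500 = $32,928.
Annual expense = $32,928 / 6 = $5,488.
End of year 1: book value $31,940.

$31,940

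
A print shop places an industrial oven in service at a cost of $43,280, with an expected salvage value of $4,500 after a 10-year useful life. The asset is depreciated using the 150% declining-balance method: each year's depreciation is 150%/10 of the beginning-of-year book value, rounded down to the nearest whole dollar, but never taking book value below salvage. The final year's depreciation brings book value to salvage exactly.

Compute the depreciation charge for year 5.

$3,388

Depreciable base = $43,280 − $4,500 = $38,780.
Year 1: ⌊$43,280 × 150%/10⌋ = $6,492. Book value $36,788.
Year 2: ⌊$36,788 × 150%/10⌋ = $5,518. Book value $31,270.
Year 3: ⌊$31,270 × 150%/10⌋ = $4,690. Book value $26,580.
Year 4: ⌊$26,580 × 150%/10⌋ = $3,987. Book value $22,593.
Year 5: ⌊$22,593 × 150%/10⌋ = $3,388. Book value $19,205.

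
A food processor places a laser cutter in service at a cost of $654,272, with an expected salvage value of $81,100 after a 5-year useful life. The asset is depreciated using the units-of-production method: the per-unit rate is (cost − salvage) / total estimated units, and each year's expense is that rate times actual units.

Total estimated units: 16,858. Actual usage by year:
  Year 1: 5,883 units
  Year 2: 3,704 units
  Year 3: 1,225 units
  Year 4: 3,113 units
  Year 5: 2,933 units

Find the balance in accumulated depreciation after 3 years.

$367,608

Depreciable base = $654,272 − $81,100 = $573,172.
Rate = $573,172 / 16,858 units = $34 per unit.
Year 1: 5,883 × $34 = $200,022. Book value $454,250.
Year 2: 3,704 × $34 = $125,936. Book value $328,314.
Year 3: 1,225 × $34 = $41,650. Book value $286,664.
Accumulated through year 3 = $654,272 − $286,664 = $367,608.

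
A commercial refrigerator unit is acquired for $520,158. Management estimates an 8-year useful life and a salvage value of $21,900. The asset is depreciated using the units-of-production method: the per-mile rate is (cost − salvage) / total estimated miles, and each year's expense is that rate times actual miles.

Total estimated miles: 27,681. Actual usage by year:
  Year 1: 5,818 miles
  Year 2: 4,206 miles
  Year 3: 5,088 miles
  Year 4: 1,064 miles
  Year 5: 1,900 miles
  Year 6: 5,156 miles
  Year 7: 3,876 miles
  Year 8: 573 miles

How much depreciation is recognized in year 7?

Depreciable base = $520,158 − $21,900 = $498,258.
Rate = $498,258 / 27,681 miles = $18 per mile.
Year 1: 5,818 × $18 = $104,724. Book value $415,434.
Year 2: 4,206 × $18 = $75,708. Book value $339,726.
Year 3: 5,088 × $18 = $91,584. Book value $248,142.
Year 4: 1,064 × $18 = $19,152. Book value $228,990.
Year 5: 1,900 × $18 = $34,200. Book value $194,790.
Year 6: 5,156 × $18 = $92,808. Book value $101,982.
Year 7: 3,876 × $18 = $69,768. Book value $32,214.

$69,768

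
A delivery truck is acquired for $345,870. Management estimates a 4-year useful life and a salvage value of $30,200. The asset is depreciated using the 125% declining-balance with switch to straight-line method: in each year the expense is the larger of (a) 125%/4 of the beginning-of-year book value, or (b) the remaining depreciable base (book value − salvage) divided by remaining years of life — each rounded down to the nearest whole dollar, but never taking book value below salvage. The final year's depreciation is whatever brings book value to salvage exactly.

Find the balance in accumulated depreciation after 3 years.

Depreciable base = $345,870 − $30,200 = $315,670.
Year 1: DB = ⌊$345,870 × 125%/4⌋ = $108,084; SL = ⌊$315,670/4⌋ = $78,917 → take DB $108,084. Book value $237,786.
Year 2: DB = ⌊$237,786 × 125%/4⌋ = $74,308; SL = ⌊$207,586/3⌋ = $69,195 → take DB $74,308. Book value $163,478.
Year 3: DB = ⌊$163,478 × 125%/4⌋ = $51,086; SL = ⌊$133,278/2⌋ = $66,639 → take SL $66,639. Book value $96,839.
Accumulated through year 3 = $345,870 − $96,839 = $249,031.

$249,031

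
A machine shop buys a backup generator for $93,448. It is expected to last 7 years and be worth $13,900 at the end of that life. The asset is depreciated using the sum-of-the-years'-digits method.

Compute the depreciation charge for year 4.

Depreciable base = $93,448 − $13,900 = $79,548.
Sum of the years' digits = 7+6+5+4+3+2+1 = 28.
Year 1: $79,548 × 7/28 = $19,887. Book value $73,561.
Year 2: $79,548 × 6/28 = $17,046. Book value $56,515.
Year 3: $79,548 × 5/28 = $14,205. Book value $42,310.
Year 4: $79,548 × 4/28 = $11,364. Book value $30,946.

$11,364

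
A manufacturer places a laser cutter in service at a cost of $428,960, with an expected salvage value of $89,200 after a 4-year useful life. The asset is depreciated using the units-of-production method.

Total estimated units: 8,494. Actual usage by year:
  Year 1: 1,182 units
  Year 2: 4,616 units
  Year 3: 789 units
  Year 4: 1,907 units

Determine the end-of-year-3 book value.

Depreciable base = $428,960 − $89,200 = $339,760.
Rate = $339,760 / 8,494 units = $40 per unit.
Year 1: 1,182 × $40 = $47,280. Book value $381,680.
Year 2: 4,616 × $40 = $184,640. Book value $197,040.
Year 3: 789 × $40 = $31,560. Book value $165,480.

$165,480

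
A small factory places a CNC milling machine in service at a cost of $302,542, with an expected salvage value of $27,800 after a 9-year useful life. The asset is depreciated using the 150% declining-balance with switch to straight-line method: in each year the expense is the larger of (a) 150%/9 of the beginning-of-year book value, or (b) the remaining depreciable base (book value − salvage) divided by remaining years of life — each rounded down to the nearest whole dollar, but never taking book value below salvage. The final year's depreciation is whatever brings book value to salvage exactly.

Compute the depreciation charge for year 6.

$23,446

Depreciable base = $302,542 − $27,800 = $274,742.
Year 1: DB = ⌊$302,542 × 150%/9⌋ = $50,423; SL = ⌊$274,742/9⌋ = $30,526 → take DB $50,423. Book value $252,119.
Year 2: DB = ⌊$252,119 × 150%/9⌋ = $42,019; SL = ⌊$224,319/8⌋ = $28,039 → take DB $42,019. Book value $210,100.
Year 3: DB = ⌊$210,100 × 150%/9⌋ = $35,016; SL = ⌊$182,300/7⌋ = $26,042 → take DB $35,016. Book value $175,084.
Year 4: DB = ⌊$175,084 × 150%/9⌋ = $29,180; SL = ⌊$147,284/6⌋ = $24,547 → take DB $29,180. Book value $145,904.
Year 5: DB = ⌊$145,904 × 150%/9⌋ = $24,317; SL = ⌊$118,104/5⌋ = $23,620 → take DB $24,317. Book value $121,587.
Year 6: DB = ⌊$121,587 × 150%/9⌋ = $20,264; SL = ⌊$93,787/4⌋ = $23,446 → take SL $23,446. Book value $98,141.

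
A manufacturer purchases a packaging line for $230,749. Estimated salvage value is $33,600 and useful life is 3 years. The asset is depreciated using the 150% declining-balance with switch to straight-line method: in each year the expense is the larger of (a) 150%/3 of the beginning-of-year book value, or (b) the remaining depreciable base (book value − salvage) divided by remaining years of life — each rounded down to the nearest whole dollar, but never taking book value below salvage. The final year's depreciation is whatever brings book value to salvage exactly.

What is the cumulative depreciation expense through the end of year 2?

$173,061

Depreciable base = $230,749 − $33,600 = $197,149.
Year 1: DB = ⌊$230,749 × 150%/3⌋ = $115,374; SL = ⌊$197,149/3⌋ = $65,716 → take DB $115,374. Book value $115,375.
Year 2: DB = ⌊$115,375 × 150%/3⌋ = $57,687; SL = ⌊$81,775/2⌋ = $40,887 → take DB $57,687. Book value $57,688.
Accumulated through year 2 = $230,749 − $57,688 = $173,061.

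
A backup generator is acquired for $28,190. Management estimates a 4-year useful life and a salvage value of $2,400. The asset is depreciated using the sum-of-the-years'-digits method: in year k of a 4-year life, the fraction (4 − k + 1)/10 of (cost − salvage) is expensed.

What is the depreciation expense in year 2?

Depreciable base = $28,190 − $2,400 = $25,790.
Sum of the years' digits = 4+3+2+1 = 10.
Year 1: $25,790 × 4/10 = $10,316. Book value $17,874.
Year 2: $25,790 × 3/10 = $7,737. Book value $10,137.

$7,737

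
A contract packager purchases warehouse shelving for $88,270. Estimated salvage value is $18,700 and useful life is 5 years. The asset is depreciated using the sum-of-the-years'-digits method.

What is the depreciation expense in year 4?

$9,276

Depreciable base = $88,270 − $18,700 = $69,570.
Sum of the years' digits = 5+4+3+2+1 = 15.
Year 1: $69,570 × 5/15 = $23,190. Book value $65,080.
Year 2: $69,570 × 4/15 = $18,552. Book value $46,528.
Year 3: $69,570 × 3/15 = $13,914. Book value $32,614.
Year 4: $69,570 × 2/15 = $9,276. Book value $23,338.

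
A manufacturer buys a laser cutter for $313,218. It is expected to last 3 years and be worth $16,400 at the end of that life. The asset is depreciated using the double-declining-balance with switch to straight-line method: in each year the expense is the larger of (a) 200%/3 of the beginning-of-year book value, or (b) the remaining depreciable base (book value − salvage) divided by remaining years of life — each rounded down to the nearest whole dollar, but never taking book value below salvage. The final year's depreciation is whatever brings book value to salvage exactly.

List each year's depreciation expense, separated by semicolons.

Depreciable base = $313,218 − $16,400 = $296,818.
Year 1: DB = ⌊$313,218 × 200%/3⌋ = $208,812; SL = ⌊$296,818/3⌋ = $98,939 → take DB $208,812. Book value $104,406.
Year 2: DB = ⌊$104,406 × 200%/3⌋ = $69,604; SL = ⌊$88,006/2⌋ = $44,003 → take DB $69,604. Book value $34,802.
Year 3 (final): $34,802 − $16,400 = $18,402. Book value $16,400.

$208,812; $69,604; $18,402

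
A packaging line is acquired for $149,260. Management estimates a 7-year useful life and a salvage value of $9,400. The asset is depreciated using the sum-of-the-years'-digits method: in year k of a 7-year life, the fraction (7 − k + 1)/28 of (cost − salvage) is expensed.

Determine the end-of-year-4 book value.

Depreciable base = $149,260 − $9,400 = $139,860.
Sum of the years' digits = 7+6+5+4+3+2+1 = 28.
Year 1: $139,860 × 7/28 = $34,965. Book value $114,295.
Year 2: $139,860 × 6/28 = $29,970. Book value $84,325.
Year 3: $139,860 × 5/28 = $24,975. Book value $59,350.
Year 4: $139,860 × 4/28 = $19,980. Book value $39,370.

$39,370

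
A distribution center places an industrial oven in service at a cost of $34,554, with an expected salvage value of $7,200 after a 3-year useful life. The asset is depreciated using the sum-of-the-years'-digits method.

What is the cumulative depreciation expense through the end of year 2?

$22,795

Depreciable base = $34,554 − $7,200 = $27,354.
Sum of the years' digits = 3+2+1 = 6.
Year 1: $27,354 × 3/6 = $13,677. Book value $20,877.
Year 2: $27,354 × 2/6 = $9,118. Book value $11,759.
Accumulated through year 2 = $34,554 − $11,759 = $22,795.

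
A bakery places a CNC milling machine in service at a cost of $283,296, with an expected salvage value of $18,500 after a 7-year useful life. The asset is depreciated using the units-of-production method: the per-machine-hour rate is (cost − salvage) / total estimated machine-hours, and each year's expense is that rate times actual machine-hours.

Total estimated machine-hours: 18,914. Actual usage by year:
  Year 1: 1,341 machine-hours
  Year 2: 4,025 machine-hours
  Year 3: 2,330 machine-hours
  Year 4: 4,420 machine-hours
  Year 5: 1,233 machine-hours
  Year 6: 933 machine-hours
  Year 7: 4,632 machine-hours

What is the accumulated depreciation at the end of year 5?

$186,886

Depreciable base = $283,296 − $18,500 = $264,796.
Rate = $264,796 / 18,914 machine-hours = $14 per machine-hour.
Year 1: 1,341 × $14 = $18,774. Book value $264,522.
Year 2: 4,025 × $14 = $56,350. Book value $208,172.
Year 3: 2,330 × $14 = $32,620. Book value $175,552.
Year 4: 4,420 × $14 = $61,880. Book value $113,672.
Year 5: 1,233 × $14 = $17,262. Book value $96,410.
Accumulated through year 5 = $283,296 − $96,410 = $186,886.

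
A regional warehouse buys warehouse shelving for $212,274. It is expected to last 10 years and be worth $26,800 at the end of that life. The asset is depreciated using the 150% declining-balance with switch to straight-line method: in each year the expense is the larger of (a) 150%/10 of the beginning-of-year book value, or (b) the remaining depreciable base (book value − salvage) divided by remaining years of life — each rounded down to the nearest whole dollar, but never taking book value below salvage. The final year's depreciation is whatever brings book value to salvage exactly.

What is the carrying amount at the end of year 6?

$80,061

Depreciable base = $212,274 − $26,800 = $185,474.
Year 1: DB = ⌊$212,274 × 150%/10⌋ = $31,841; SL = ⌊$185,474/10⌋ = $18,547 → take DB $31,841. Book value $180,433.
Year 2: DB = ⌊$180,433 × 150%/10⌋ = $27,064; SL = ⌊$153,633/9⌋ = $17,070 → take DB $27,064. Book value $153,369.
Year 3: DB = ⌊$153,369 × 150%/10⌋ = $23,005; SL = ⌊$126,569/8⌋ = $15,821 → take DB $23,005. Book value $130,364.
Year 4: DB = ⌊$130,364 × 150%/10⌋ = $19,554; SL = ⌊$103,564/7⌋ = $14,794 → take DB $19,554. Book value $110,810.
Year 5: DB = ⌊$110,810 × 150%/10⌋ = $16,621; SL = ⌊$84,010/6⌋ = $14,001 → take DB $16,621. Book value $94,189.
Year 6: DB = ⌊$94,189 × 150%/10⌋ = $14,128; SL = ⌊$67,389/5⌋ = $13,477 → take DB $14,128. Book value $80,061.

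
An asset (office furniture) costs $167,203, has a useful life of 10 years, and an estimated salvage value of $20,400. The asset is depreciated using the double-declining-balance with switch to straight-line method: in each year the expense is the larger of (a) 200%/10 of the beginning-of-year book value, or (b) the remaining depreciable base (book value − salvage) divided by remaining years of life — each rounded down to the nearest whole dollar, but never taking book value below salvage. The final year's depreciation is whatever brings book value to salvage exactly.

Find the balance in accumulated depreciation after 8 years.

$139,149

Depreciable base = $167,203 − $20,400 = $146,803.
Year 1: DB = ⌊$167,203 × 200%/10⌋ = $33,440; SL = ⌊$146,803/10⌋ = $14,680 → take DB $33,440. Book value $133,763.
Year 2: DB = ⌊$133,763 × 200%/10⌋ = $26,752; SL = ⌊$113,363/9⌋ = $12,595 → take DB $26,752. Book value $107,011.
Year 3: DB = ⌊$107,011 × 200%/10⌋ = $21,402; SL = ⌊$86,611/8⌋ = $10,826 → take DB $21,402. Book value $85,609.
Year 4: DB = ⌊$85,609 × 200%/10⌋ = $17,121; SL = ⌊$65,209/7⌋ = $9,315 → take DB $17,121. Book value $68,488.
Year 5: DB = ⌊$68,488 × 200%/10⌋ = $13,697; SL = ⌊$48,088/6⌋ = $8,014 → take DB $13,697. Book value $54,791.
Year 6: DB = ⌊$54,791 × 200%/10⌋ = $10,958; SL = ⌊$34,391/5⌋ = $6,878 → take DB $10,958. Book value $43,833.
Year 7: DB = ⌊$43,833 × 200%/10⌋ = $8,766; SL = ⌊$23,433/4⌋ = $5,858 → take DB $8,766. Book value $35,067.
Year 8: DB = ⌊$35,067 × 200%/10⌋ = $7,013; SL = ⌊$14,667/3⌋ = $4,889 → take DB $7,013. Book value $28,054.
Accumulated through year 8 = $167,203 − $28,054 = $139,149.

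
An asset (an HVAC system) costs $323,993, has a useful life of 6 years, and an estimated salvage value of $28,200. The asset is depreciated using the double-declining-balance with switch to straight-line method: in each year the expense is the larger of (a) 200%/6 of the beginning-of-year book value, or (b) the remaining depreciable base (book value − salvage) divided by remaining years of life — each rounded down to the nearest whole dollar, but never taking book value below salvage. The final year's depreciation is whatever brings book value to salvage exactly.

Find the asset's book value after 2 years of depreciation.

$143,998

Depreciable base = $323,993 − $28,200 = $295,793.
Year 1: DB = ⌊$323,993 × 200%/6⌋ = $107,997; SL = ⌊$295,793/6⌋ = $49,298 → take DB $107,997. Book value $215,996.
Year 2: DB = ⌊$215,996 × 200%/6⌋ = $71,998; SL = ⌊$187,796/5⌋ = $37,559 → take DB $71,998. Book value $143,998.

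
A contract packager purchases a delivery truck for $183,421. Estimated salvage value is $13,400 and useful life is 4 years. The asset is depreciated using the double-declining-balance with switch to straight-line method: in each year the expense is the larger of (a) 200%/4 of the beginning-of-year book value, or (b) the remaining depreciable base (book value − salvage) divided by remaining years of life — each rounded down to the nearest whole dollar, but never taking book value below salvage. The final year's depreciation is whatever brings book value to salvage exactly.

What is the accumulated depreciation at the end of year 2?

$137,565

Depreciable base = $183,421 − $13,400 = $170,021.
Year 1: DB = ⌊$183,421 × 200%/4⌋ = $91,710; SL = ⌊$170,021/4⌋ = $42,505 → take DB $91,710. Book value $91,711.
Year 2: DB = ⌊$91,711 × 200%/4⌋ = $45,855; SL = ⌊$78,311/3⌋ = $26,103 → take DB $45,855. Book value $45,856.
Accumulated through year 2 = $183,421 − $45,856 = $137,565.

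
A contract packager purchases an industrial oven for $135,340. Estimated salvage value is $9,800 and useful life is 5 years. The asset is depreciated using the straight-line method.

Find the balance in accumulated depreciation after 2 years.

$50,216

Depreciable base = $135,340 − $9,800 = $125,540.
Annual expense = $125,540 / 5 = $25,108.
End of year 1: book value $110,232.
End of year 2: book value $85,124.
Accumulated through year 2 = $135,340 − $85,124 = $50,216.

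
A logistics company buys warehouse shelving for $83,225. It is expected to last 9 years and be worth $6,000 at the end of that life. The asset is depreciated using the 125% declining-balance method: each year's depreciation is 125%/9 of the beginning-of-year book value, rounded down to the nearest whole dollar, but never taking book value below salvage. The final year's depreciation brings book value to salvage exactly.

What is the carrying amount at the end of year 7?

$29,221

Depreciable base = $83,225 − $6,000 = $77,225.
Year 1: ⌊$83,225 × 125%/9⌋ = $11,559. Book value $71,666.
Year 2: ⌊$71,666 × 125%/9⌋ = $9,953. Book value $61,713.
Year 3: ⌊$61,713 × 125%/9⌋ = $8,571. Book value $53,142.
Year 4: ⌊$53,142 × 125%/9⌋ = $7,380. Book value $45,762.
Year 5: ⌊$45,762 × 125%/9⌋ = $6,355. Book value $39,407.
Year 6: ⌊$39,407 × 125%/9⌋ = $5,473. Book value $33,934.
Year 7: ⌊$33,934 × 125%/9⌋ = $4,713. Book value $29,221.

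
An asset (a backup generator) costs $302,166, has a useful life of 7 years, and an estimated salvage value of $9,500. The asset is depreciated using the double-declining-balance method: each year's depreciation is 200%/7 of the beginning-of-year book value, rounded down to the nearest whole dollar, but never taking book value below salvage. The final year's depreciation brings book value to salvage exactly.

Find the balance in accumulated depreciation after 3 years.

$192,046

Depreciable base = $302,166 − $9,500 = $292,666.
Year 1: ⌊$302,166 × 200%/7⌋ = $86,333. Book value $215,833.
Year 2: ⌊$215,833 × 200%/7⌋ = $61,666. Book value $154,167.
Year 3: ⌊$154,167 × 200%/7⌋ = $44,047. Book value $110,120.
Accumulated through year 3 = $302,166 − $110,120 = $192,046.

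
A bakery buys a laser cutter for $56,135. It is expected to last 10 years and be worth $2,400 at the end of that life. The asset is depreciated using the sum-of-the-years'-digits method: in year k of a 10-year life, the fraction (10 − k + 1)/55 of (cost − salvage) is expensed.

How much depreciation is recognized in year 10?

$977

Depreciable base = $56,135 − $2,400 = $53,735.
Sum of the years' digits = 10+9+8+7+6+5+4+3+2+1 = 55.
Year 1: $53,735 × 10/55 = $9,770. Book value $46,365.
Year 2: $53,735 × 9/55 = $8,793. Book value $37,572.
Year 3: $53,735 × 8/55 = $7,816. Book value $29,756.
Year 4: $53,735 × 7/55 = $6,839. Book value $22,917.
Year 5: $53,735 × 6/55 = $5,862. Book value $17,055.
Year 6: $53,735 × 5/55 = $4,885. Book value $12,170.
Year 7: $53,735 × 4/55 = $3,908. Book value $8,262.
Year 8: $53,735 × 3/55 = $2,931. Book value $5,331.
Year 9: $53,735 × 2/55 = $1,954. Book value $3,377.
Year 10: $53,735 × 1/55 = $977. Book value $2,400.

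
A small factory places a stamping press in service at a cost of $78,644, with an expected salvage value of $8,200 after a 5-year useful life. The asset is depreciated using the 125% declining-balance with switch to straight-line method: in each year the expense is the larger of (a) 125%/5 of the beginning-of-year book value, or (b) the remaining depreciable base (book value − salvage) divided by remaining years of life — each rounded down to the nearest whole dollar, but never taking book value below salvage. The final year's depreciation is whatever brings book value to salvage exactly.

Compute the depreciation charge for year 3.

Depreciable base = $78,644 − $8,200 = $70,444.
Year 1: DB = ⌊$78,644 × 125%/5⌋ = $19,661; SL = ⌊$70,444/5⌋ = $14,088 → take DB $19,661. Book value $58,983.
Year 2: DB = ⌊$58,983 × 125%/5⌋ = $14,745; SL = ⌊$50,783/4⌋ = $12,695 → take DB $14,745. Book value $44,238.
Year 3: DB = ⌊$44,238 × 125%/5⌋ = $11,059; SL = ⌊$36,038/3⌋ = $12,012 → take SL $12,012. Book value $32,226.

$12,012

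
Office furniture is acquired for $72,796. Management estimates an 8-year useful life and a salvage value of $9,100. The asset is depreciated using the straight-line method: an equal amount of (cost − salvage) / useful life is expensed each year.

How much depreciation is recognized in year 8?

$7,962

Depreciable base = $72,796 − $9,100 = $63,696.
Annual expense = $63,696 / 8 = $7,962.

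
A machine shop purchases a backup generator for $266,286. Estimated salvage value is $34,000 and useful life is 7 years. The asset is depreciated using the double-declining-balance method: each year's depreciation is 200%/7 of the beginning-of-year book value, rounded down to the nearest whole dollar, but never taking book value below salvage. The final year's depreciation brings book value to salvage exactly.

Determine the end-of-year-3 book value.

$97,044

Depreciable base = $266,286 − $34,000 = $232,286.
Year 1: ⌊$266,286 × 200%/7⌋ = $76,081. Book value $190,205.
Year 2: ⌊$190,205 × 200%/7⌋ = $54,344. Book value $135,861.
Year 3: ⌊$135,861 × 200%/7⌋ = $38,817. Book value $97,044.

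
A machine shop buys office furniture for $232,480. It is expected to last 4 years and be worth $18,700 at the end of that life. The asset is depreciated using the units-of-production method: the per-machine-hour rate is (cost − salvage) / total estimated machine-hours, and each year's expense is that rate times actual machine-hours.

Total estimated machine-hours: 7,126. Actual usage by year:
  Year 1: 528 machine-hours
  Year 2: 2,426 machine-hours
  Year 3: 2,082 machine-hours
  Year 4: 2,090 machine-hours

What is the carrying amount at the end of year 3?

$81,400

Depreciable base = $232,480 − $18,700 = $213,780.
Rate = $213,780 / 7,126 machine-hours = $30 per machine-hour.
Year 1: 528 × $30 = $15,840. Book value $216,640.
Year 2: 2,426 × $30 = $72,780. Book value $143,860.
Year 3: 2,082 × $30 = $62,460. Book value $81,400.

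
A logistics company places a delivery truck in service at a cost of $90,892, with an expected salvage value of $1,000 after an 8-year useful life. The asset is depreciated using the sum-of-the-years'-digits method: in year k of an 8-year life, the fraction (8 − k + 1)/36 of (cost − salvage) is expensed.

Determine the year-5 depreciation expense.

Depreciable base = $90,892 − $1,000 = $89,892.
Sum of the years' digits = 8+7+6+5+4+3+2+1 = 36.
Year 1: $89,892 × 8/36 = $19,976. Book value $70,916.
Year 2: $89,892 × 7/36 = $17,479. Book value $53,437.
Year 3: $89,892 × 6/36 = $14,982. Book value $38,455.
Year 4: $89,892 × 5/36 = $12,485. Book value $25,970.
Year 5: $89,892 × 4/36 = $9,988. Book value $15,982.

$9,988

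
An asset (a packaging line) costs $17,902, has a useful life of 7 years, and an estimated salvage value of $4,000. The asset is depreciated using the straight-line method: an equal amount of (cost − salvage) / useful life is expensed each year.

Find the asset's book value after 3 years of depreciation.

Depreciable base = $17,902 − $4,000 = $13,902.
Annual expense = $13,902 / 7 = $1,986.
End of year 1: book value $15,916.
End of year 2: book value $13,930.
End of year 3: book value $11,944.

$11,944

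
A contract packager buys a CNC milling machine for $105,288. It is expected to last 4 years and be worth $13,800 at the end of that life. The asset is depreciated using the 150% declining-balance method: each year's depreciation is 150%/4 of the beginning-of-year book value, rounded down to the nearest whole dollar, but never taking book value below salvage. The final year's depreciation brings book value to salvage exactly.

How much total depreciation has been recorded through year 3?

Depreciable base = $105,288 − $13,800 = $91,488.
Year 1: ⌊$105,288 × 150%/4⌋ = $39,483. Book value $65,805.
Year 2: ⌊$65,805 × 150%/4⌋ = $24,676. Book value $41,129.
Year 3: ⌊$41,129 × 150%/4⌋ = $15,423. Book value $25,706.
Accumulated through year 3 = $105,288 − $25,706 = $79,582.

$79,582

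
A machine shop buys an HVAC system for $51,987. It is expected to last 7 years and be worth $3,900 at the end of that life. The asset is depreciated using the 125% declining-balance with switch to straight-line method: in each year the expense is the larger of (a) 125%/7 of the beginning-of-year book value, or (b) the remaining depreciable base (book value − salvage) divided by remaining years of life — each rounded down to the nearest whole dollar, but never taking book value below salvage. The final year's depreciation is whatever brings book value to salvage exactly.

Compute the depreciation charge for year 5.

$6,229

Depreciable base = $51,987 − $3,900 = $48,087.
Year 1: DB = ⌊$51,987 × 125%/7⌋ = $9,283; SL = ⌊$48,087/7⌋ = $6,869 → take DB $9,283. Book value $42,704.
Year 2: DB = ⌊$42,704 × 125%/7⌋ = $7,625; SL = ⌊$38,804/6⌋ = $6,467 → take DB $7,625. Book value $35,079.
Year 3: DB = ⌊$35,079 × 125%/7⌋ = $6,264; SL = ⌊$31,179/5⌋ = $6,235 → take DB $6,264. Book value $28,815.
Year 4: DB = ⌊$28,815 × 125%/7⌋ = $5,145; SL = ⌊$24,915/4⌋ = $6,228 → take SL $6,228. Book value $22,587.
Year 5: DB = ⌊$22,587 × 125%/7⌋ = $4,033; SL = ⌊$18,687/3⌋ = $6,229 → take SL $6,229. Book value $16,358.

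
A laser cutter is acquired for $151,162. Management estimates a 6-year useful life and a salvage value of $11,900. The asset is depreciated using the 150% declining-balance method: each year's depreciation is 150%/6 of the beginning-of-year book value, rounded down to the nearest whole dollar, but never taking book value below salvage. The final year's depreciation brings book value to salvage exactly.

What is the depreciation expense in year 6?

$23,972

Depreciable base = $151,162 − $11,900 = $139,262.
Year 1: ⌊$151,162 × 150%/6⌋ = $37,790. Book value $113,372.
Year 2: ⌊$113,372 × 150%/6⌋ = $28,343. Book value $85,029.
Year 3: ⌊$85,029 × 150%/6⌋ = $21,257. Book value $63,772.
Year 4: ⌊$63,772 × 150%/6⌋ = $15,943. Book value $47,829.
Year 5: ⌊$47,829 × 150%/6⌋ = $11,957. Book value $35,872.
Year 6 (final): $35,872 − $11,900 = $23,972. Book value $11,900.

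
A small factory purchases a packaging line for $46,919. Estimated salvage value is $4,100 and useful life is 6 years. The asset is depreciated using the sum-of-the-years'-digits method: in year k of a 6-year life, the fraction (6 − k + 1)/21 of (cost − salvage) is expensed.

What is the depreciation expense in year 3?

$8,156

Depreciable base = $46,919 − $4,100 = $42,819.
Sum of the years' digits = 6+5+4+3+2+1 = 21.
Year 1: $42,819 × 6/21 = $12,234. Book value $34,685.
Year 2: $42,819 × 5/21 = $10,195. Book value $24,490.
Year 3: $42,819 × 4/21 = $8,156. Book value $16,334.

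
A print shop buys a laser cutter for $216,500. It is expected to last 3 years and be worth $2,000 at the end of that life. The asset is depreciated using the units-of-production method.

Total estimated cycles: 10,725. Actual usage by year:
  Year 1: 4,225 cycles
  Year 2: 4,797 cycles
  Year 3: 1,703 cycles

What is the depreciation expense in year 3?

$34,060

Depreciable base = $216,500 − $2,000 = $214,500.
Rate = $214,500 / 10,725 cycles = $20 per cycle.
Year 1: 4,225 × $20 = $84,500. Book value $132,000.
Year 2: 4,797 × $20 = $95,940. Book value $36,060.
Year 3: 1,703 × $20 = $34,060. Book value $2,000.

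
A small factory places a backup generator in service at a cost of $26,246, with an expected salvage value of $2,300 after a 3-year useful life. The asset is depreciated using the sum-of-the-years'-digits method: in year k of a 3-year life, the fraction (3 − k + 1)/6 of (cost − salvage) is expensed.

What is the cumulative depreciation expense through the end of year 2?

$19,955

Depreciable base = $26,246 − $2,300 = $23,946.
Sum of the years' digits = 3+2+1 = 6.
Year 1: $23,946 × 3/6 = $11,973. Book value $14,273.
Year 2: $23,946 × 2/6 = $7,982. Book value $6,291.
Accumulated through year 2 = $26,246 − $6,291 = $19,955.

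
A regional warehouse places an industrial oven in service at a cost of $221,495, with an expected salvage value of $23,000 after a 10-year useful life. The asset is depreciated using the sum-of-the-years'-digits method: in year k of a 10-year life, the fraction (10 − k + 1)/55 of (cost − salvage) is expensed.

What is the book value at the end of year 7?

Depreciable base = $221,495 − $23,000 = $198,495.
Sum of the years' digits = 10+9+8+7+6+5+4+3+2+1 = 55.
Year 1: $198,495 × 10/55 = $36,090. Book value $185,405.
Year 2: $198,495 × 9/55 = $32,481. Book value $152,924.
Year 3: $198,495 × 8/55 = $28,872. Book value $124,052.
Year 4: $198,495 × 7/55 = $25,263. Book value $98,789.
Year 5: $198,495 × 6/55 = $21,654. Book value $77,135.
Year 6: $198,495 × 5/55 = $18,045. Book value $59,090.
Year 7: $198,495 × 4/55 = $14,436. Book value $44,654.

$44,654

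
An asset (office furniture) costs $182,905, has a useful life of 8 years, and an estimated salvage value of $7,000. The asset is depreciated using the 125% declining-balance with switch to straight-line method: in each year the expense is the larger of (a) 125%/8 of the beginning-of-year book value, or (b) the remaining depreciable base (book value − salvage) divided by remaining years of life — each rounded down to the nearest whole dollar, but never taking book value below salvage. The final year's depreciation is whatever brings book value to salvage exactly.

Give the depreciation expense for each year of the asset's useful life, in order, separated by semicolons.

Depreciable base = $182,905 − $7,000 = $175,905.
Year 1: DB = ⌊$182,905 × 125%/8⌋ = $28,578; SL = ⌊$175,905/8⌋ = $21,988 → take DB $28,578. Book value $154,327.
Year 2: DB = ⌊$154,327 × 125%/8⌋ = $24,113; SL = ⌊$147,327/7⌋ = $21,046 → take DB $24,113. Book value $130,214.
Year 3: DB = ⌊$130,214 × 125%/8⌋ = $20,345; SL = ⌊$123,214/6⌋ = $20,535 → take SL $20,535. Book value $109,679.
Year 4: DB = ⌊$109,679 × 125%/8⌋ = $17,137; SL = ⌊$102,679/5⌋ = $20,535 → take SL $20,535. Book value $89,144.
Year 5: DB = ⌊$89,144 × 125%/8⌋ = $13,928; SL = ⌊$82,144/4⌋ = $20,536 → take SL $20,536. Book value $68,608.
Year 6: DB = ⌊$68,608 × 125%/8⌋ = $10,720; SL = ⌊$61,608/3⌋ = $20,536 → take SL $20,536. Book value $48,072.
Year 7: DB = ⌊$48,072 × 125%/8⌋ = $7,511; SL = ⌊$41,072/2⌋ = $20,536 → take SL $20,536. Book value $27,536.
Year 8 (final): $27,536 − $7,000 = $20,536. Book value $7,000.

$28,578; $24,113; $20,535; $20,535; $20,536; $20,536; $20,536; $20,536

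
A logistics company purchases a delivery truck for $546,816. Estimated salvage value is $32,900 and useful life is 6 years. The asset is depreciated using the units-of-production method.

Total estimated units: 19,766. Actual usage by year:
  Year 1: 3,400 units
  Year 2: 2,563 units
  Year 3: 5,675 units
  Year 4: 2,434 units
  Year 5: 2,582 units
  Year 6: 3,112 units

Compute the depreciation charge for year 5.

Depreciable base = $546,816 − $32,900 = $513,916.
Rate = $513,916 / 19,766 units = $26 per unit.
Year 1: 3,400 × $26 = $88,400. Book value $458,416.
Year 2: 2,563 × $26 = $66,638. Book value $391,778.
Year 3: 5,675 × $26 = $147,550. Book value $244,228.
Year 4: 2,434 × $26 = $63,284. Book value $180,944.
Year 5: 2,582 × $26 = $67,132. Book value $113,812.

$67,132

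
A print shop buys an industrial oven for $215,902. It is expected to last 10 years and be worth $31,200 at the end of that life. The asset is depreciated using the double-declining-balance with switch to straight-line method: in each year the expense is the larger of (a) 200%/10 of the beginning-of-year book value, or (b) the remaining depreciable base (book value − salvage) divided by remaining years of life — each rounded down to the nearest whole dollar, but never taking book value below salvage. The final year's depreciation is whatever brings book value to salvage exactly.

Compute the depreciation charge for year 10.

$0

Depreciable base = $215,902 − $31,200 = $184,702.
Year 1: DB = ⌊$215,902 × 200%/10⌋ = $43,180; SL = ⌊$184,702/10⌋ = $18,470 → take DB $43,180. Book value $172,722.
Year 2: DB = ⌊$172,722 × 200%/10⌋ = $34,544; SL = ⌊$141,522/9⌋ = $15,724 → take DB $34,544. Book value $138,178.
Year 3: DB = ⌊$138,178 × 200%/10⌋ = $27,635; SL = ⌊$106,978/8⌋ = $13,372 → take DB $27,635. Book value $110,543.
Year 4: DB = ⌊$110,543 × 200%/10⌋ = $22,108; SL = ⌊$79,343/7⌋ = $11,334 → take DB $22,108. Book value $88,435.
Year 5: DB = ⌊$88,435 × 200%/10⌋ = $17,687; SL = ⌊$57,235/6⌋ = $9,539 → take DB $17,687. Book value $70,748.
Year 6: DB = ⌊$70,748 × 200%/10⌋ = $14,149; SL = ⌊$39,548/5⌋ = $7,909 → take DB $14,149. Book value $56,599.
Year 7: DB = ⌊$56,599 × 200%/10⌋ = $11,319; SL = ⌊$25,399/4⌋ = $6,349 → take DB $11,319. Book value $45,280.
Year 8: DB = ⌊$45,280 × 200%/10⌋ = $9,056; SL = ⌊$14,080/3⌋ = $4,693 → take DB $9,056. Book value $36,224.
Year 9: DB = ⌊$36,224 × 200%/10⌋ = $7,244; SL = ⌊$5,024/2⌋ = $2,512 → take DB $7,244, capped at $5,024. Book value $31,200.
Year 10 (final): $31,200 − $31,200 = $0. Book value $31,200.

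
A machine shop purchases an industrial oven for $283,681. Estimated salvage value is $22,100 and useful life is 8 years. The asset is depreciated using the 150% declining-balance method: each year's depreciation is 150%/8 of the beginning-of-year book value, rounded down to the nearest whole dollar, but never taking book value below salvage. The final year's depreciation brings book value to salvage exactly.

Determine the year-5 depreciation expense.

$23,180

Depreciable base = $283,681 − $22,100 = $261,581.
Year 1: ⌊$283,681 × 150%/8⌋ = $53,190. Book value $230,491.
Year 2: ⌊$230,491 × 150%/8⌋ = $43,217. Book value $187,274.
Year 3: ⌊$187,274 × 150%/8⌋ = $35,113. Book value $152,161.
Year 4: ⌊$152,161 × 150%/8⌋ = $28,530. Book value $123,631.
Year 5: ⌊$123,631 × 150%/8⌋ = $23,180. Book value $100,451.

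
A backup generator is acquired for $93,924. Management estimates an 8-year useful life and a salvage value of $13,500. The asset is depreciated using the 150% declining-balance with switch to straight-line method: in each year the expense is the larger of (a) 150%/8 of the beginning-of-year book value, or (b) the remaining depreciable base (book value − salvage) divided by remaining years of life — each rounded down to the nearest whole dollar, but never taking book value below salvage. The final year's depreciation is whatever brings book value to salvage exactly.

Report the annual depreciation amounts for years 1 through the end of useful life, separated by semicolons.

$17,610; $14,308; $11,626; $9,446; $7,675; $6,586; $6,586; $6,587

Depreciable base = $93,924 − $13,500 = $80,424.
Year 1: DB = ⌊$93,924 × 150%/8⌋ = $17,610; SL = ⌊$80,424/8⌋ = $10,053 → take DB $17,610. Book value $76,314.
Year 2: DB = ⌊$76,314 × 150%/8⌋ = $14,308; SL = ⌊$62,814/7⌋ = $8,973 → take DB $14,308. Book value $62,006.
Year 3: DB = ⌊$62,006 × 150%/8⌋ = $11,626; SL = ⌊$48,506/6⌋ = $8,084 → take DB $11,626. Book value $50,380.
Year 4: DB = ⌊$50,380 × 150%/8⌋ = $9,446; SL = ⌊$36,880/5⌋ = $7,376 → take DB $9,446. Book value $40,934.
Year 5: DB = ⌊$40,934 × 150%/8⌋ = $7,675; SL = ⌊$27,434/4⌋ = $6,858 → take DB $7,675. Book value $33,259.
Year 6: DB = ⌊$33,259 × 150%/8⌋ = $6,236; SL = ⌊$19,759/3⌋ = $6,586 → take SL $6,586. Book value $26,673.
Year 7: DB = ⌊$26,673 × 150%/8⌋ = $5,001; SL = ⌊$13,173/2⌋ = $6,586 → take SL $6,586. Book value $20,087.
Year 8 (final): $20,087 − $13,500 = $6,587. Book value $13,500.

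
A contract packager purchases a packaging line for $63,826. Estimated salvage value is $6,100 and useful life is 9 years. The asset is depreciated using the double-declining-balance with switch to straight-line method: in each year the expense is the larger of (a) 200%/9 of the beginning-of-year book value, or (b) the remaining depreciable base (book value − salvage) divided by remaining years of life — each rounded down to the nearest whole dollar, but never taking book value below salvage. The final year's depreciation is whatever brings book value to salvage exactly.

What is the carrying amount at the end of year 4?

$23,359

Depreciable base = $63,826 − $6,100 = $57,726.
Year 1: DB = ⌊$63,826 × 200%/9⌋ = $14,183; SL = ⌊$57,726/9⌋ = $6,414 → take DB $14,183. Book value $49,643.
Year 2: DB = ⌊$49,643 × 200%/9⌋ = $11,031; SL = ⌊$43,543/8⌋ = $5,442 → take DB $11,031. Book value $38,612.
Year 3: DB = ⌊$38,612 × 200%/9⌋ = $8,580; SL = ⌊$32,512/7⌋ = $4,644 → take DB $8,580. Book value $30,032.
Year 4: DB = ⌊$30,032 × 200%/9⌋ = $6,673; SL = ⌊$23,932/6⌋ = $3,988 → take DB $6,673. Book value $23,359.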